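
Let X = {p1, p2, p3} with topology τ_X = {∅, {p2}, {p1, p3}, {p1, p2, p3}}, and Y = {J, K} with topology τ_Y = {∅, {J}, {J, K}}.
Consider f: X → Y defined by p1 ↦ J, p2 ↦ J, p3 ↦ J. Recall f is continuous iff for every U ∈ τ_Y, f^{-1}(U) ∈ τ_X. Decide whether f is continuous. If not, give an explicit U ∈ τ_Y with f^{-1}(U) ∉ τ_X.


f IS continuous.

Compute f^{-1}(U) for each U ∈ τ_Y:
  U = ∅: f^{-1}(U) = ∅ ∈ τ_X ✓.
  U = {J}: f^{-1}(U) = {p1, p2, p3} ∈ τ_X ✓.
  U = {J, K}: f^{-1}(U) = {p1, p2, p3} ∈ τ_X ✓.
Every preimage lies in τ_X, so f IS continuous.


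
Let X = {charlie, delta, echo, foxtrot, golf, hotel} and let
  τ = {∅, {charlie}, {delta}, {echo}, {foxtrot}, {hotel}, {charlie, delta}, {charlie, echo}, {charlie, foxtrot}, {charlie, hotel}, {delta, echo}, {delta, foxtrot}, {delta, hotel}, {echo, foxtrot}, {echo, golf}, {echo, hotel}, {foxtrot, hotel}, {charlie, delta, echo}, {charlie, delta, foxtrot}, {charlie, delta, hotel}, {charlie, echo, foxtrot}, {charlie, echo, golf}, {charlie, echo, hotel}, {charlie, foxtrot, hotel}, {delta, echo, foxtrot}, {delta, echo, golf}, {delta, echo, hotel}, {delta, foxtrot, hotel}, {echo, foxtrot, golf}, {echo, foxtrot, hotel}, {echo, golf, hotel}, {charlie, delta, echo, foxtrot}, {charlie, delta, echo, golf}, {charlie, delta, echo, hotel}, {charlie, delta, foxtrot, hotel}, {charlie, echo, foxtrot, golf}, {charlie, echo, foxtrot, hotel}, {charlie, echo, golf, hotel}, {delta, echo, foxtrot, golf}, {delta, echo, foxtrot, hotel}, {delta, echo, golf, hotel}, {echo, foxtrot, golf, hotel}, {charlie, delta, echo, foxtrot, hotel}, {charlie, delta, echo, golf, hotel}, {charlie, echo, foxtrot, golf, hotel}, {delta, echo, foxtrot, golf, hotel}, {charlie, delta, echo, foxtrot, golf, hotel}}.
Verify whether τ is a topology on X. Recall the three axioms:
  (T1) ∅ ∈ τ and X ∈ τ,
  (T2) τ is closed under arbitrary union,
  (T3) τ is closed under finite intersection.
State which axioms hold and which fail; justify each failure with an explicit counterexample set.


τ is NOT a topology on X.

Axiom (T1): ∅ ∈ τ? Yes; X ∈ τ? Yes.
Axiom (T2/T3): check pairwise unions and intersections of members of τ.
Counterexample for (T2): {charlie} ∪ {delta, echo, foxtrot, golf} = {charlie, delta, echo, foxtrot, golf} ∉ τ. Therefore τ is NOT a topology.


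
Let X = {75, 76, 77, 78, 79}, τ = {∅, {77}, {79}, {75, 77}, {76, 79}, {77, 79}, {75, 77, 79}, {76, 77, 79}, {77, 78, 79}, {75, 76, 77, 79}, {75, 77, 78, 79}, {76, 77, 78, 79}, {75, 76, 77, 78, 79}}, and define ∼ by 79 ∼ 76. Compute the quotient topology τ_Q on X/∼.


X/∼ = {[75], [76=79], [77], [78]}; |τ_Q| = 8.

Equivalence classes: [75], [76=79], [77], [78].
Quotient map π: X → X/∼ sends 75 ↦ [75], 76 ↦ [76=79], 77 ↦ [77], 78 ↦ [78], 79 ↦ [76=79].
For each subset V ⊆ X/∼, compute π^{-1}(V) ⊆ X and check whether π^{-1}(V) ∈ τ. V is open in τ_Q iff π^{-1}(V) ∈ τ.
  V = {}: π^{-1}(V) = ∅ ∈ τ ✓.
  V = {[75]}: π^{-1}(V) = {75} ∉ τ ✗.
  V = {[76=79]}: π^{-1}(V) = {76, 79} ∈ τ ✓.
  V = {[75], [76=79]}: π^{-1}(V) = {75, 76, 79} ∉ τ ✗.
  V = {[77]}: π^{-1}(V) = {77} ∈ τ ✓.
  V = {[75], [77]}: π^{-1}(V) = {75, 77} ∈ τ ✓.
  V = {[76=79], [77]}: π^{-1}(V) = {76, 77, 79} ∈ τ ✓.
  V = {[75], [76=79], [77]}: π^{-1}(V) = {75, 76, 77, 79} ∈ τ ✓.
  V = {[78]}: π^{-1}(V) = {78} ∉ τ ✗.
  V = {[75], [78]}: π^{-1}(V) = {75, 78} ∉ τ ✗.
  V = {[76=79], [78]}: π^{-1}(V) = {76, 78, 79} ∉ τ ✗.
  V = {[75], [76=79], [78]}: π^{-1}(V) = {75, 76, 78, 79} ∉ τ ✗.
  V = {[77], [78]}: π^{-1}(V) = {77, 78} ∉ τ ✗.
  V = {[75], [77], [78]}: π^{-1}(V) = {75, 77, 78} ∉ τ ✗.
  V = {[76=79], [77], [78]}: π^{-1}(V) = {76, 77, 78, 79} ∈ τ ✓.
  V = {[75], [76=79], [77], [78]}: π^{-1}(V) = {75, 76, 77, 78, 79} ∈ τ ✓.
Open sets in the quotient: τ_Q = {{}, {[76=79]}, {[77]}, {[75], [77]}, {[76=79], [77]}, {[75], [76=79], [77]}, {[76=79], [77], [78]}, {[75], [76=79], [77], [78]}} (8 elements).


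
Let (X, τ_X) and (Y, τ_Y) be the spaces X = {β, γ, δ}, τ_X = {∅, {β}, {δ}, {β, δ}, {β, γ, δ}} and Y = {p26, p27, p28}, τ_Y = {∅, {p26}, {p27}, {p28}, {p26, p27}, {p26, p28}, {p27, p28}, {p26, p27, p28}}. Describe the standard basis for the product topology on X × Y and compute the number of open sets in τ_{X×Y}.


Basis B = {∅ × ∅, {β} × {p26}, {β} × {p27}, {β} × {p28}, {δ} × {p26}, {δ} × {p27}, {δ} × {p28}, {β} × {p26, p27}, {β} × {p26, p28}, {β, δ} × {p26}, {β} × {p27, p28}, {β, δ} × {p27}, {β, δ} × {p28}, {δ} × {p26, p27}, {δ} × {p26, p28}, {δ} × {p27, p28}, {β} × {p26, p27, p28}, {β, γ, δ} × {p26}, {β, γ, δ} × {p27}, {β, γ, δ} × {p28}, {δ} × {p26, p27, p28}, {β, δ} × {p26, p27}, {β, δ} × {p26, p28}, {β, δ} × {p27, p28}, {β, δ} × {p26, p27, p28}, {β, γ, δ} × {p26, p27}, {β, γ, δ} × {p26, p28}, {β, γ, δ} × {p27, p28}, {β, γ, δ} × {p26, p27, p28}}; |τ_{X×Y}| = 125.

Enumerate products U × V with U ∈ τ_X, V ∈ τ_Y (deduplicated):
  ∅ × ∅ = {} (∅)
  {β} × {p26} = {(β,p26)}
  {β} × {p27} = {(β,p27)}
  {β} × {p28} = {(β,p28)}
  {δ} × {p26} = {(δ,p26)}
  {δ} × {p27} = {(δ,p27)}
  {δ} × {p28} = {(δ,p28)}
  {β} × {p26, p27} = {(β,p26), (β,p27)}
  {β} × {p26, p28} = {(β,p26), (β,p28)}
  {β, δ} × {p26} = {(β,p26), (δ,p26)}
  {β} × {p27, p28} = {(β,p27), (β,p28)}
  {β, δ} × {p27} = {(β,p27), (δ,p27)}
  {β, δ} × {p28} = {(β,p28), (δ,p28)}
  {δ} × {p26, p27} = {(δ,p26), (δ,p27)}
  {δ} × {p26, p28} = {(δ,p26), (δ,p28)}
  {δ} × {p27, p28} = {(δ,p27), (δ,p28)}
  {β} × {p26, p27, p28} = {(β,p26), (β,p27), (β,p28)}
  {β, γ, δ} × {p26} = {(β,p26), (γ,p26), (δ,p26)}
  {β, γ, δ} × {p27} = {(β,p27), (γ,p27), (δ,p27)}
  {β, γ, δ} × {p28} = {(β,p28), (γ,p28), (δ,p28)}
  {δ} × {p26, p27, p28} = {(δ,p26), (δ,p27), (δ,p28)}
  {β, δ} × {p26, p27} = {(β,p26), (β,p27), (δ,p26), (δ,p27)}
  {β, δ} × {p26, p28} = {(β,p26), (β,p28), (δ,p26), (δ,p28)}
  {β, δ} × {p27, p28} = {(β,p27), (β,p28), (δ,p27), (δ,p28)}
  {β, δ} × {p26, p27, p28} = {(β,p26), (β,p27), (β,p28), (δ,p26), (δ,p27), (δ,p28)}
  {β, γ, δ} × {p26, p27} = {(β,p26), (β,p27), (γ,p26), (γ,p27), (δ,p26), (δ,p27)}
  {β, γ, δ} × {p26, p28} = {(β,p26), (β,p28), (γ,p26), (γ,p28), (δ,p26), (δ,p28)}
  {β, γ, δ} × {p27, p28} = {(β,p27), (β,p28), (γ,p27), (γ,p28), (δ,p27), (δ,p28)}
  {β, γ, δ} × {p26, p27, p28} = {(β,p26), (β,p27), (β,p28), (γ,p26), (γ,p27), (γ,p28), (δ,p26), (δ,p27), (δ,p28)}
These 29 distinct sets form the basis B.
Close under arbitrary unions to get τ_{X×Y}; counting gives |τ_{X×Y}| = 125.


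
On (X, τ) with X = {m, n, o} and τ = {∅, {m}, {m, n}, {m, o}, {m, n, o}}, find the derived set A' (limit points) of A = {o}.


A' = ∅

For each x ∈ X, list the open sets U ∈ τ with x ∈ U, then check whether U ∩ (A ∖ {x}) ≠ ∅ for every such U.
  x = m: open {m} ∋ x has {m} ∩ (A ∖ {m}) = ∅, so x is NOT a limit point.
  x = n: open {m, n} ∋ x has {m, n} ∩ (A ∖ {n}) = ∅, so x is NOT a limit point.
  x = o: open {m, o} ∋ x has {m, o} ∩ (A ∖ {o}) = ∅, so x is NOT a limit point.
Collecting: A' = ∅.


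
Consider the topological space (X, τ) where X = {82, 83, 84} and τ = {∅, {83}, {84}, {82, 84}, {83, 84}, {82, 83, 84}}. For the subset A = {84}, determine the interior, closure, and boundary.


int(A) = {84}, cl(A) = {82, 84}, ∂A = {82}.

Closed sets in (X, τ) are complements of opens:
  closed(X, τ) = {∅, {82}, {83}, {82, 83}, {82, 84}, {82, 83, 84}}.
int(A) = ⋃ {U ∈ τ : U ⊆ A}. Opens contained in A: ∅, {84}.
Taking the union of these: int(A) = {84}.
cl(A) = ⋂ {C closed : A ⊆ C}. Closed sets containing A: {82, 84}, {82, 83, 84}.
Intersecting these: cl(A) = {82, 84}.
∂A = cl(A) ∖ int(A) = {82, 84} ∖ {84} = {82}.


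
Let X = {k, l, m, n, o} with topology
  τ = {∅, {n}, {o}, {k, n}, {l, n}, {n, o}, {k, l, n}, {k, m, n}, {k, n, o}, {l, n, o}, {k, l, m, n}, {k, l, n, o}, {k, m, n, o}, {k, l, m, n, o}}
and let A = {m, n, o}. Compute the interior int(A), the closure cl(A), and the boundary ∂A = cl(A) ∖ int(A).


int(A) = {n, o}, cl(A) = {k, l, m, n, o}, ∂A = {k, l, m}.

Closed sets in (X, τ) are complements of opens:
  closed(X, τ) = {∅, {l}, {m}, {o}, {k, m}, {l, m}, {l, o}, {m, o}, {k, l, m}, {k, m, o}, {l, m, o}, {k, l, m, n}, {k, l, m, o}, {k, l, m, n, o}}.
int(A) = ⋃ {U ∈ τ : U ⊆ A}. Opens contained in A: ∅, {n}, {o}, {n, o}.
Taking the union of these: int(A) = {n, o}.
cl(A) = ⋂ {C closed : A ⊆ C}. Closed sets containing A: {k, l, m, n, o}.
Intersecting these: cl(A) = {k, l, m, n, o}.
∂A = cl(A) ∖ int(A) = {k, l, m, n, o} ∖ {n, o} = {k, l, m}.


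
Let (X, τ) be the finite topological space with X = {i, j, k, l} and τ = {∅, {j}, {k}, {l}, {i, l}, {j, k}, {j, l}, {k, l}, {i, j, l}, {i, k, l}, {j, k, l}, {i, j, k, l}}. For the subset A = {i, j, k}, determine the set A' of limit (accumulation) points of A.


A' = ∅

For each x ∈ X, list the open sets U ∈ τ with x ∈ U, then check whether U ∩ (A ∖ {x}) ≠ ∅ for every such U.
  x = i: open {i, l} ∋ x has {i, l} ∩ (A ∖ {i}) = ∅, so x is NOT a limit point.
  x = j: open {j} ∋ x has {j} ∩ (A ∖ {j}) = ∅, so x is NOT a limit point.
  x = k: open {k} ∋ x has {k} ∩ (A ∖ {k}) = ∅, so x is NOT a limit point.
  x = l: open {l} ∋ x has {l} ∩ (A ∖ {l}) = ∅, so x is NOT a limit point.
Collecting: A' = ∅.


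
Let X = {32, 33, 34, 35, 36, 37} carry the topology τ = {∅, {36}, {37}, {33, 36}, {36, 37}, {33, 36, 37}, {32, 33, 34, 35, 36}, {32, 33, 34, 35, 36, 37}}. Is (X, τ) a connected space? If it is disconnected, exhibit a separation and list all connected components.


(X, τ) is disconnected; components = [{37}, {32, 33, 34, 35, 36}].

Find clopen sets (U ∈ τ with X ∖ U ∈ τ):
  U = ∅, X ∖ U = {32, 33, 34, 35, 36, 37} — both open, so U is clopen.
  U = {37}, X ∖ U = {32, 33, 34, 35, 36} — both open, so U is clopen.
  U = {32, 33, 34, 35, 36}, X ∖ U = {37} — both open, so U is clopen.
  U = {32, 33, 34, 35, 36, 37}, X ∖ U = ∅ — both open, so U is clopen.
Nontrivial clopen(s) exist: e.g. {32, 33, 34, 35, 36}. So (X, τ) is disconnected.
Compute connected components by grouping points that agree on all clopens:
  component: {37}
  component: {32, 33, 34, 35, 36}


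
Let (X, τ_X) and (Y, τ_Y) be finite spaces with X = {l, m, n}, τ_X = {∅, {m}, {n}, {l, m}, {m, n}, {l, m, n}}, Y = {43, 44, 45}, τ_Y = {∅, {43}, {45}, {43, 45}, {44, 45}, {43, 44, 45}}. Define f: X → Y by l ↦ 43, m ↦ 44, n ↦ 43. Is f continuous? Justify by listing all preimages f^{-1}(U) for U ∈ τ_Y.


f is NOT continuous.

Compute f^{-1}(U) for each U ∈ τ_Y:
  U = ∅: f^{-1}(U) = ∅ ∈ τ_X ✓.
  U = {43}: f^{-1}(U) = {l, n} ∉ τ_X ✗.
  U = {45}: f^{-1}(U) = ∅ ∈ τ_X ✓.
  U = {43, 45}: f^{-1}(U) = {l, n} ∉ τ_X ✗.
  U = {44, 45}: f^{-1}(U) = {m} ∈ τ_X ✓.
  U = {43, 44, 45}: f^{-1}(U) = {l, m, n} ∈ τ_X ✓.
Found U = {43} with f^{-1}(U) = {l, n} not in τ_X. Therefore f is NOT continuous.


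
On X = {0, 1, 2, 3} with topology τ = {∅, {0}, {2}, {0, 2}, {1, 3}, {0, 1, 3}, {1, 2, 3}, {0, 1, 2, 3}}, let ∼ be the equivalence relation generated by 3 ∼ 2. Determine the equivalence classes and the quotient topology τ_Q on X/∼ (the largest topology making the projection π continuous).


X/∼ = {[0], [1], [2=3]}; |τ_Q| = 4.

Equivalence classes: [0], [1], [2=3].
Quotient map π: X → X/∼ sends 0 ↦ [0], 1 ↦ [1], 2 ↦ [2=3], 3 ↦ [2=3].
For each subset V ⊆ X/∼, compute π^{-1}(V) ⊆ X and check whether π^{-1}(V) ∈ τ. V is open in τ_Q iff π^{-1}(V) ∈ τ.
  V = {}: π^{-1}(V) = ∅ ∈ τ ✓.
  V = {[0]}: π^{-1}(V) = {0} ∈ τ ✓.
  V = {[1]}: π^{-1}(V) = {1} ∉ τ ✗.
  V = {[0], [1]}: π^{-1}(V) = {0, 1} ∉ τ ✗.
  V = {[2=3]}: π^{-1}(V) = {2, 3} ∉ τ ✗.
  V = {[0], [2=3]}: π^{-1}(V) = {0, 2, 3} ∉ τ ✗.
  V = {[1], [2=3]}: π^{-1}(V) = {1, 2, 3} ∈ τ ✓.
  V = {[0], [1], [2=3]}: π^{-1}(V) = {0, 1, 2, 3} ∈ τ ✓.
Open sets in the quotient: τ_Q = {{}, {[0]}, {[1], [2=3]}, {[0], [1], [2=3]}} (4 elements).


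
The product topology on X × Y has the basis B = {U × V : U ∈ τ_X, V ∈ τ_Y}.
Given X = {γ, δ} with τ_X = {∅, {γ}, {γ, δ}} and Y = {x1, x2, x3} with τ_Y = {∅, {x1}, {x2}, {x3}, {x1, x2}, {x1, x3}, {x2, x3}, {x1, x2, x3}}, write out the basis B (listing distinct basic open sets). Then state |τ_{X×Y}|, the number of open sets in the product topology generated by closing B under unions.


Basis B = {∅ × ∅, {γ} × {x1}, {γ} × {x2}, {γ} × {x3}, {γ} × {x1, x2}, {γ} × {x1, x3}, {γ, δ} × {x1}, {γ} × {x2, x3}, {γ, δ} × {x2}, {γ, δ} × {x3}, {γ} × {x1, x2, x3}, {γ, δ} × {x1, x2}, {γ, δ} × {x1, x3}, {γ, δ} × {x2, x3}, {γ, δ} × {x1, x2, x3}}; |τ_{X×Y}| = 27.

Enumerate products U × V with U ∈ τ_X, V ∈ τ_Y (deduplicated):
  ∅ × ∅ = {} (∅)
  {γ} × {x1} = {(γ,x1)}
  {γ} × {x2} = {(γ,x2)}
  {γ} × {x3} = {(γ,x3)}
  {γ} × {x1, x2} = {(γ,x1), (γ,x2)}
  {γ} × {x1, x3} = {(γ,x1), (γ,x3)}
  {γ, δ} × {x1} = {(γ,x1), (δ,x1)}
  {γ} × {x2, x3} = {(γ,x2), (γ,x3)}
  {γ, δ} × {x2} = {(γ,x2), (δ,x2)}
  {γ, δ} × {x3} = {(γ,x3), (δ,x3)}
  {γ} × {x1, x2, x3} = {(γ,x1), (γ,x2), (γ,x3)}
  {γ, δ} × {x1, x2} = {(γ,x1), (γ,x2), (δ,x1), (δ,x2)}
  {γ, δ} × {x1, x3} = {(γ,x1), (γ,x3), (δ,x1), (δ,x3)}
  {γ, δ} × {x2, x3} = {(γ,x2), (γ,x3), (δ,x2), (δ,x3)}
  {γ, δ} × {x1, x2, x3} = {(γ,x1), (γ,x2), (γ,x3), (δ,x1), (δ,x2), (δ,x3)}
These 15 distinct sets form the basis B.
Close under arbitrary unions to get τ_{X×Y}; counting gives |τ_{X×Y}| = 27.


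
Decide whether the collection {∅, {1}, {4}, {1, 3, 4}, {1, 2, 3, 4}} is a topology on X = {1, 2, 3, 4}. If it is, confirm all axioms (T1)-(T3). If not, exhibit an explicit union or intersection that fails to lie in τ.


τ is NOT a topology on X.

Axiom (T1): ∅ ∈ τ? Yes; X ∈ τ? Yes.
Axiom (T2/T3): check pairwise unions and intersections of members of τ.
Counterexample for (T2): {1} ∪ {4} = {1, 4} ∉ τ. Therefore τ is NOT a topology.


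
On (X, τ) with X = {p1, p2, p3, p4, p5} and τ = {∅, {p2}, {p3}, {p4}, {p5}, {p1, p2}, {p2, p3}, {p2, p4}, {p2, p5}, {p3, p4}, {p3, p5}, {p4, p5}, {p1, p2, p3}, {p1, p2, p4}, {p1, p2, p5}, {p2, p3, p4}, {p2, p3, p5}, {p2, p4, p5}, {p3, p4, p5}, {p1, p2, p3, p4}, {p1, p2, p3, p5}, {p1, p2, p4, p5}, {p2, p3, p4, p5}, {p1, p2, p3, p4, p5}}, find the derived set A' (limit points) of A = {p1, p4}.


A' = ∅

For each x ∈ X, list the open sets U ∈ τ with x ∈ U, then check whether U ∩ (A ∖ {x}) ≠ ∅ for every such U.
  x = p1: open {p1, p2} ∋ x has {p1, p2} ∩ (A ∖ {p1}) = ∅, so x is NOT a limit point.
  x = p2: open {p2} ∋ x has {p2} ∩ (A ∖ {p2}) = ∅, so x is NOT a limit point.
  x = p3: open {p3} ∋ x has {p3} ∩ (A ∖ {p3}) = ∅, so x is NOT a limit point.
  x = p4: open {p4} ∋ x has {p4} ∩ (A ∖ {p4}) = ∅, so x is NOT a limit point.
  x = p5: open {p5} ∋ x has {p5} ∩ (A ∖ {p5}) = ∅, so x is NOT a limit point.
Collecting: A' = ∅.


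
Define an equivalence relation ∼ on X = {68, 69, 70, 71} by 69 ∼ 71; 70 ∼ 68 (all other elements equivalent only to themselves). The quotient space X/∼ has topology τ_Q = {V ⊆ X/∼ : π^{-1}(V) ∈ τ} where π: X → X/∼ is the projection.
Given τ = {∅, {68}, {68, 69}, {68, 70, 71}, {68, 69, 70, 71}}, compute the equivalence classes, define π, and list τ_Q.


X/∼ = {[68=70], [69=71]}; |τ_Q| = 2.

Equivalence classes: [68=70], [69=71].
Quotient map π: X → X/∼ sends 68 ↦ [68=70], 69 ↦ [69=71], 70 ↦ [68=70], 71 ↦ [69=71].
For each subset V ⊆ X/∼, compute π^{-1}(V) ⊆ X and check whether π^{-1}(V) ∈ τ. V is open in τ_Q iff π^{-1}(V) ∈ τ.
  V = {}: π^{-1}(V) = ∅ ∈ τ ✓.
  V = {[68=70]}: π^{-1}(V) = {68, 70} ∉ τ ✗.
  V = {[69=71]}: π^{-1}(V) = {69, 71} ∉ τ ✗.
  V = {[68=70], [69=71]}: π^{-1}(V) = {68, 69, 70, 71} ∈ τ ✓.
Open sets in the quotient: τ_Q = {{}, {[68=70], [69=71]}} (2 elements).


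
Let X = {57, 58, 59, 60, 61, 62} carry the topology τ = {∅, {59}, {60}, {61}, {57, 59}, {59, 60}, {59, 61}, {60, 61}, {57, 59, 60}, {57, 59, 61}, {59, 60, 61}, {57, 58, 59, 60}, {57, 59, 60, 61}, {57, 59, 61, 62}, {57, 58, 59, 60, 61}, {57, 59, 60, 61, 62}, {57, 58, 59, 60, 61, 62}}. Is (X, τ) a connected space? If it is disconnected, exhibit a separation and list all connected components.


(X, τ) is connected.

Find clopen sets (U ∈ τ with X ∖ U ∈ τ):
  U = ∅, X ∖ U = {57, 58, 59, 60, 61, 62} — both open, so U is clopen.
  U = {57, 58, 59, 60, 61, 62}, X ∖ U = ∅ — both open, so U is clopen.
Only trivial clopens (∅ and X) exist, so (X, τ) is connected.
Compute connected components by grouping points that agree on all clopens:
  component: {57, 58, 59, 60, 61, 62}


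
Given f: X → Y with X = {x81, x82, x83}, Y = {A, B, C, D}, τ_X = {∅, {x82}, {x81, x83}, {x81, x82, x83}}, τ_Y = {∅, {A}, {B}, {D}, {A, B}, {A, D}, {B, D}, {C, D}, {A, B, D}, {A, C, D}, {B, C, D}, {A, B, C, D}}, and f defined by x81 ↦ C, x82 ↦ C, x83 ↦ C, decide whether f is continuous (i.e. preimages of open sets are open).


f IS continuous.

Compute f^{-1}(U) for each U ∈ τ_Y:
  U = ∅: f^{-1}(U) = ∅ ∈ τ_X ✓.
  U = {A}: f^{-1}(U) = ∅ ∈ τ_X ✓.
  U = {B}: f^{-1}(U) = ∅ ∈ τ_X ✓.
  U = {D}: f^{-1}(U) = ∅ ∈ τ_X ✓.
  U = {A, B}: f^{-1}(U) = ∅ ∈ τ_X ✓.
  U = {A, D}: f^{-1}(U) = ∅ ∈ τ_X ✓.
  U = {B, D}: f^{-1}(U) = ∅ ∈ τ_X ✓.
  U = {C, D}: f^{-1}(U) = {x81, x82, x83} ∈ τ_X ✓.
  U = {A, B, D}: f^{-1}(U) = ∅ ∈ τ_X ✓.
  U = {A, C, D}: f^{-1}(U) = {x81, x82, x83} ∈ τ_X ✓.
  U = {B, C, D}: f^{-1}(U) = {x81, x82, x83} ∈ τ_X ✓.
  U = {A, B, C, D}: f^{-1}(U) = {x81, x82, x83} ∈ τ_X ✓.
Every preimage lies in τ_X, so f IS continuous.


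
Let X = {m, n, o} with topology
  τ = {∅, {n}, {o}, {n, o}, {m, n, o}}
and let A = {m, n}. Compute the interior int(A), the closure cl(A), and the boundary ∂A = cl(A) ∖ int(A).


int(A) = {n}, cl(A) = {m, n}, ∂A = {m}.

Closed sets in (X, τ) are complements of opens:
  closed(X, τ) = {∅, {m}, {m, n}, {m, o}, {m, n, o}}.
int(A) = ⋃ {U ∈ τ : U ⊆ A}. Opens contained in A: ∅, {n}.
Taking the union of these: int(A) = {n}.
cl(A) = ⋂ {C closed : A ⊆ C}. Closed sets containing A: {m, n}, {m, n, o}.
Intersecting these: cl(A) = {m, n}.
∂A = cl(A) ∖ int(A) = {m, n} ∖ {n} = {m}.


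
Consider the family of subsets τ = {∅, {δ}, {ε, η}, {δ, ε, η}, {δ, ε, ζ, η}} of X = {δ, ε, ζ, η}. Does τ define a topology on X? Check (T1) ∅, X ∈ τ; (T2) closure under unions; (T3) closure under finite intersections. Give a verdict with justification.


τ IS a topology on X.

Axiom (T1): ∅ ∈ τ? Yes; X ∈ τ? Yes.
Axiom (T2/T3): check pairwise unions and intersections of members of τ.
All pairwise intersections and unions checked — each lies in τ. Therefore τ satisfies (T1), (T2), (T3): it IS a topology on X.


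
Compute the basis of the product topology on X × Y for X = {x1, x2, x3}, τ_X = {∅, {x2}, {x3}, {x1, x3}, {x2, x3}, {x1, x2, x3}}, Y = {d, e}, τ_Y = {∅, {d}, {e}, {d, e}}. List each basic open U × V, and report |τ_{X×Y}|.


Basis B = {∅ × ∅, {x2} × {d}, {x2} × {e}, {x3} × {d}, {x3} × {e}, {x1, x3} × {d}, {x1, x3} × {e}, {x2} × {d, e}, {x2, x3} × {d}, {x2, x3} × {e}, {x3} × {d, e}, {x1, x2, x3} × {d}, {x1, x2, x3} × {e}, {x1, x3} × {d, e}, {x2, x3} × {d, e}, {x1, x2, x3} × {d, e}}; |τ_{X×Y}| = 36.

Enumerate products U × V with U ∈ τ_X, V ∈ τ_Y (deduplicated):
  ∅ × ∅ = {} (∅)
  {x2} × {d} = {(x2,d)}
  {x2} × {e} = {(x2,e)}
  {x3} × {d} = {(x3,d)}
  {x3} × {e} = {(x3,e)}
  {x1, x3} × {d} = {(x1,d), (x3,d)}
  {x1, x3} × {e} = {(x1,e), (x3,e)}
  {x2} × {d, e} = {(x2,d), (x2,e)}
  {x2, x3} × {d} = {(x2,d), (x3,d)}
  {x2, x3} × {e} = {(x2,e), (x3,e)}
  {x3} × {d, e} = {(x3,d), (x3,e)}
  {x1, x2, x3} × {d} = {(x1,d), (x2,d), (x3,d)}
  {x1, x2, x3} × {e} = {(x1,e), (x2,e), (x3,e)}
  {x1, x3} × {d, e} = {(x1,d), (x1,e), (x3,d), (x3,e)}
  {x2, x3} × {d, e} = {(x2,d), (x2,e), (x3,d), (x3,e)}
  {x1, x2, x3} × {d, e} = {(x1,d), (x1,e), (x2,d), (x2,e), (x3,d), (x3,e)}
These 16 distinct sets form the basis B.
Close under arbitrary unions to get τ_{X×Y}; counting gives |τ_{X×Y}| = 36.


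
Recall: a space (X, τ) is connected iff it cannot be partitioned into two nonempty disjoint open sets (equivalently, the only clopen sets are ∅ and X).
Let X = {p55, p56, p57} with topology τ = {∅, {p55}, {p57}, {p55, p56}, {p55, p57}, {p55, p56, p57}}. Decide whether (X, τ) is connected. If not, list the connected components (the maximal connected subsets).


(X, τ) is disconnected; components = [{p57}, {p55, p56}].

Find clopen sets (U ∈ τ with X ∖ U ∈ τ):
  U = ∅, X ∖ U = {p55, p56, p57} — both open, so U is clopen.
  U = {p57}, X ∖ U = {p55, p56} — both open, so U is clopen.
  U = {p55, p56}, X ∖ U = {p57} — both open, so U is clopen.
  U = {p55, p56, p57}, X ∖ U = ∅ — both open, so U is clopen.
Nontrivial clopen(s) exist: e.g. {p57}. So (X, τ) is disconnected.
Compute connected components by grouping points that agree on all clopens:
  component: {p57}
  component: {p55, p56}


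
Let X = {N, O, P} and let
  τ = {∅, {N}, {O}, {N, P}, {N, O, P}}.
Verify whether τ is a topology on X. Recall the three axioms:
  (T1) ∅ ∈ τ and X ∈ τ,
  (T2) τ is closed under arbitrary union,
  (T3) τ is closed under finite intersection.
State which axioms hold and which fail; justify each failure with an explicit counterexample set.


τ is NOT a topology on X.

Axiom (T1): ∅ ∈ τ? Yes; X ∈ τ? Yes.
Axiom (T2/T3): check pairwise unions and intersections of members of τ.
Counterexample for (T2): {N} ∪ {O} = {N, O} ∉ τ. Therefore τ is NOT a topology.


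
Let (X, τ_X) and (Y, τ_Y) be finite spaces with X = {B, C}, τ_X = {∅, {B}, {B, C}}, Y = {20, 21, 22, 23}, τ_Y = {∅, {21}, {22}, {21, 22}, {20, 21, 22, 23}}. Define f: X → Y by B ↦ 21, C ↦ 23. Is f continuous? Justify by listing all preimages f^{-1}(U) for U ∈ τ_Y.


f IS continuous.

Compute f^{-1}(U) for each U ∈ τ_Y:
  U = ∅: f^{-1}(U) = ∅ ∈ τ_X ✓.
  U = {21}: f^{-1}(U) = {B} ∈ τ_X ✓.
  U = {22}: f^{-1}(U) = ∅ ∈ τ_X ✓.
  U = {21, 22}: f^{-1}(U) = {B} ∈ τ_X ✓.
  U = {20, 21, 22, 23}: f^{-1}(U) = {B, C} ∈ τ_X ✓.
Every preimage lies in τ_X, so f IS continuous.


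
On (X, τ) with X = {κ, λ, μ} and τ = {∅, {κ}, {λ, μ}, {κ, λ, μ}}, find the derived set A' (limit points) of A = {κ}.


A' = ∅

For each x ∈ X, list the open sets U ∈ τ with x ∈ U, then check whether U ∩ (A ∖ {x}) ≠ ∅ for every such U.
  x = κ: open {κ} ∋ x has {κ} ∩ (A ∖ {κ}) = ∅, so x is NOT a limit point.
  x = λ: open {λ, μ} ∋ x has {λ, μ} ∩ (A ∖ {λ}) = ∅, so x is NOT a limit point.
  x = μ: open {λ, μ} ∋ x has {λ, μ} ∩ (A ∖ {μ}) = ∅, so x is NOT a limit point.
Collecting: A' = ∅.


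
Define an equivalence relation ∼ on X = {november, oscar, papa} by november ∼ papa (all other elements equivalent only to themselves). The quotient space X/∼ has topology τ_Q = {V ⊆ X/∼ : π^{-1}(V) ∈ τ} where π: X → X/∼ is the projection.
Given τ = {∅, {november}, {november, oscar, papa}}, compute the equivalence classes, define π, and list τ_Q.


X/∼ = {[november=papa], [oscar]}; |τ_Q| = 2.

Equivalence classes: [november=papa], [oscar].
Quotient map π: X → X/∼ sends november ↦ [november=papa], oscar ↦ [oscar], papa ↦ [november=papa].
For each subset V ⊆ X/∼, compute π^{-1}(V) ⊆ X and check whether π^{-1}(V) ∈ τ. V is open in τ_Q iff π^{-1}(V) ∈ τ.
  V = {}: π^{-1}(V) = ∅ ∈ τ ✓.
  V = {[november=papa]}: π^{-1}(V) = {november, papa} ∉ τ ✗.
  V = {[oscar]}: π^{-1}(V) = {oscar} ∉ τ ✗.
  V = {[november=papa], [oscar]}: π^{-1}(V) = {november, oscar, papa} ∈ τ ✓.
Open sets in the quotient: τ_Q = {{}, {[november=papa], [oscar]}} (2 elements).


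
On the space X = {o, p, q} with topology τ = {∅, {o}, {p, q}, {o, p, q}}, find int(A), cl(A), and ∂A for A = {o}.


int(A) = {o}, cl(A) = {o}, ∂A = ∅.

Closed sets in (X, τ) are complements of opens:
  closed(X, τ) = {∅, {o}, {p, q}, {o, p, q}}.
int(A) = ⋃ {U ∈ τ : U ⊆ A}. Opens contained in A: ∅, {o}.
Taking the union of these: int(A) = {o}.
cl(A) = ⋂ {C closed : A ⊆ C}. Closed sets containing A: {o}, {o, p, q}.
Intersecting these: cl(A) = {o}.
∂A = cl(A) ∖ int(A) = {o} ∖ {o} = ∅.


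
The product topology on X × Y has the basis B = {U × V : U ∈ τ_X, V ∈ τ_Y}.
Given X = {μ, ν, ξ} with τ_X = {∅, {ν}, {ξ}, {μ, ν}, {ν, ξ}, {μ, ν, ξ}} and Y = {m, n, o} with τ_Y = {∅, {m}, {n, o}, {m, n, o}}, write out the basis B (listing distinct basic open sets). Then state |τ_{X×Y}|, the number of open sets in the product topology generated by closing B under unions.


Basis B = {∅ × ∅, {ν} × {m}, {ξ} × {m}, {μ, ν} × {m}, {ν, ξ} × {m}, {ν} × {n, o}, {ξ} × {n, o}, {μ, ν, ξ} × {m}, {ν} × {m, n, o}, {ξ} × {m, n, o}, {μ, ν} × {n, o}, {ν, ξ} × {n, o}, {μ, ν} × {m, n, o}, {μ, ν, ξ} × {n, o}, {ν, ξ} × {m, n, o}, {μ, ν, ξ} × {m, n, o}}; |τ_{X×Y}| = 36.

Enumerate products U × V with U ∈ τ_X, V ∈ τ_Y (deduplicated):
  ∅ × ∅ = {} (∅)
  {ν} × {m} = {(ν,m)}
  {ξ} × {m} = {(ξ,m)}
  {μ, ν} × {m} = {(μ,m), (ν,m)}
  {ν, ξ} × {m} = {(ν,m), (ξ,m)}
  {ν} × {n, o} = {(ν,n), (ν,o)}
  {ξ} × {n, o} = {(ξ,n), (ξ,o)}
  {μ, ν, ξ} × {m} = {(μ,m), (ν,m), (ξ,m)}
  {ν} × {m, n, o} = {(ν,m), (ν,n), (ν,o)}
  {ξ} × {m, n, o} = {(ξ,m), (ξ,n), (ξ,o)}
  {μ, ν} × {n, o} = {(μ,n), (μ,o), (ν,n), (ν,o)}
  {ν, ξ} × {n, o} = {(ν,n), (ν,o), (ξ,n), (ξ,o)}
  {μ, ν} × {m, n, o} = {(μ,m), (μ,n), (μ,o), (ν,m), (ν,n), (ν,o)}
  {μ, ν, ξ} × {n, o} = {(μ,n), (μ,o), (ν,n), (ν,o), (ξ,n), (ξ,o)}
  {ν, ξ} × {m, n, o} = {(ν,m), (ν,n), (ν,o), (ξ,m), (ξ,n), (ξ,o)}
  {μ, ν, ξ} × {m, n, o} = {(μ,m), (μ,n), (μ,o), (ν,m), (ν,n), (ν,o), (ξ,m), (ξ,n), (ξ,o)}
These 16 distinct sets form the basis B.
Close under arbitrary unions to get τ_{X×Y}; counting gives |τ_{X×Y}| = 36.


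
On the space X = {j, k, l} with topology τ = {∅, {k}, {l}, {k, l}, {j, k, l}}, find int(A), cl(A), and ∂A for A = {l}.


int(A) = {l}, cl(A) = {j, l}, ∂A = {j}.

Closed sets in (X, τ) are complements of opens:
  closed(X, τ) = {∅, {j}, {j, k}, {j, l}, {j, k, l}}.
int(A) = ⋃ {U ∈ τ : U ⊆ A}. Opens contained in A: ∅, {l}.
Taking the union of these: int(A) = {l}.
cl(A) = ⋂ {C closed : A ⊆ C}. Closed sets containing A: {j, l}, {j, k, l}.
Intersecting these: cl(A) = {j, l}.
∂A = cl(A) ∖ int(A) = {j, l} ∖ {l} = {j}.


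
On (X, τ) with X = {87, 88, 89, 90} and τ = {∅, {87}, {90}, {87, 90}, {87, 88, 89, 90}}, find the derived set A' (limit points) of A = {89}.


A' = {88}

For each x ∈ X, list the open sets U ∈ τ with x ∈ U, then check whether U ∩ (A ∖ {x}) ≠ ∅ for every such U.
  x = 87: open {87} ∋ x has {87} ∩ (A ∖ {87}) = ∅, so x is NOT a limit point.
  x = 88: opens ∋ x are {87, 88, 89, 90}; each meets A ∖ {88}, so x IS a limit point.
  x = 89: open {87, 88, 89, 90} ∋ x has {87, 88, 89, 90} ∩ (A ∖ {89}) = ∅, so x is NOT a limit point.
  x = 90: open {90} ∋ x has {90} ∩ (A ∖ {90}) = ∅, so x is NOT a limit point.
Collecting: A' = {88}.


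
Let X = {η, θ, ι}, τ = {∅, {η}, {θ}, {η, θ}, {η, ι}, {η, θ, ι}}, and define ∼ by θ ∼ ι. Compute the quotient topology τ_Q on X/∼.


X/∼ = {[η], [θ=ι]}; |τ_Q| = 3.

Equivalence classes: [η], [θ=ι].
Quotient map π: X → X/∼ sends η ↦ [η], θ ↦ [θ=ι], ι ↦ [θ=ι].
For each subset V ⊆ X/∼, compute π^{-1}(V) ⊆ X and check whether π^{-1}(V) ∈ τ. V is open in τ_Q iff π^{-1}(V) ∈ τ.
  V = {}: π^{-1}(V) = ∅ ∈ τ ✓.
  V = {[η]}: π^{-1}(V) = {η} ∈ τ ✓.
  V = {[θ=ι]}: π^{-1}(V) = {θ, ι} ∉ τ ✗.
  V = {[η], [θ=ι]}: π^{-1}(V) = {η, θ, ι} ∈ τ ✓.
Open sets in the quotient: τ_Q = {{}, {[η]}, {[η], [θ=ι]}} (3 elements).


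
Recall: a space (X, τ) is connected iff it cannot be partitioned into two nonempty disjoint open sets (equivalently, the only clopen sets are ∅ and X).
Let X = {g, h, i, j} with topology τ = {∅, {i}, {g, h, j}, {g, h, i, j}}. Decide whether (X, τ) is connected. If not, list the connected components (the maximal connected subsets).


(X, τ) is disconnected; components = [{i}, {g, h, j}].

Find clopen sets (U ∈ τ with X ∖ U ∈ τ):
  U = ∅, X ∖ U = {g, h, i, j} — both open, so U is clopen.
  U = {i}, X ∖ U = {g, h, j} — both open, so U is clopen.
  U = {g, h, j}, X ∖ U = {i} — both open, so U is clopen.
  U = {g, h, i, j}, X ∖ U = ∅ — both open, so U is clopen.
Nontrivial clopen(s) exist: e.g. {i}. So (X, τ) is disconnected.
Compute connected components by grouping points that agree on all clopens:
  component: {i}
  component: {g, h, j}


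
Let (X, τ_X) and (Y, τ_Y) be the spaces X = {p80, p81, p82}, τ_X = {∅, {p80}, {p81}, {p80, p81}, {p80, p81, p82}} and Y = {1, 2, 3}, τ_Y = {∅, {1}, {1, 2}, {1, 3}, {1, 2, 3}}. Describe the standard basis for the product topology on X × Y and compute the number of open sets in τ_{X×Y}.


Basis B = {∅ × ∅, {p80} × {1}, {p81} × {1}, {p80} × {1, 2}, {p80} × {1, 3}, {p80, p81} × {1}, {p81} × {1, 2}, {p81} × {1, 3}, {p80} × {1, 2, 3}, {p80, p81, p82} × {1}, {p81} × {1, 2, 3}, {p80, p81} × {1, 2}, {p80, p81} × {1, 3}, {p80, p81} × {1, 2, 3}, {p80, p81, p82} × {1, 2}, {p80, p81, p82} × {1, 3}, {p80, p81, p82} × {1, 2, 3}}; |τ_{X×Y}| = 50.

Enumerate products U × V with U ∈ τ_X, V ∈ τ_Y (deduplicated):
  ∅ × ∅ = {} (∅)
  {p80} × {1} = {(p80,1)}
  {p81} × {1} = {(p81,1)}
  {p80} × {1, 2} = {(p80,1), (p80,2)}
  {p80} × {1, 3} = {(p80,1), (p80,3)}
  {p80, p81} × {1} = {(p80,1), (p81,1)}
  {p81} × {1, 2} = {(p81,1), (p81,2)}
  {p81} × {1, 3} = {(p81,1), (p81,3)}
  {p80} × {1, 2, 3} = {(p80,1), (p80,2), (p80,3)}
  {p80, p81, p82} × {1} = {(p80,1), (p81,1), (p82,1)}
  {p81} × {1, 2, 3} = {(p81,1), (p81,2), (p81,3)}
  {p80, p81} × {1, 2} = {(p80,1), (p80,2), (p81,1), (p81,2)}
  {p80, p81} × {1, 3} = {(p80,1), (p80,3), (p81,1), (p81,3)}
  {p80, p81} × {1, 2, 3} = {(p80,1), (p80,2), (p80,3), (p81,1), (p81,2), (p81,3)}
  {p80, p81, p82} × {1, 2} = {(p80,1), (p80,2), (p81,1), (p81,2), (p82,1), (p82,2)}
  {p80, p81, p82} × {1, 3} = {(p80,1), (p80,3), (p81,1), (p81,3), (p82,1), (p82,3)}
  {p80, p81, p82} × {1, 2, 3} = {(p80,1), (p80,2), (p80,3), (p81,1), (p81,2), (p81,3), (p82,1), (p82,2), (p82,3)}
These 17 distinct sets form the basis B.
Close under arbitrary unions to get τ_{X×Y}; counting gives |τ_{X×Y}| = 50.


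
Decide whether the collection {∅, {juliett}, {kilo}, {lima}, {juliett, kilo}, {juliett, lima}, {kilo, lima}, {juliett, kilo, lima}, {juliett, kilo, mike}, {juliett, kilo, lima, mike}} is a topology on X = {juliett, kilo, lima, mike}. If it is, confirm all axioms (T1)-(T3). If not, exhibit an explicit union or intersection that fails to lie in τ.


τ IS a topology on X.

Axiom (T1): ∅ ∈ τ? Yes; X ∈ τ? Yes.
Axiom (T2/T3): check pairwise unions and intersections of members of τ.
All pairwise intersections and unions checked — each lies in τ. Therefore τ satisfies (T1), (T2), (T3): it IS a topology on X.


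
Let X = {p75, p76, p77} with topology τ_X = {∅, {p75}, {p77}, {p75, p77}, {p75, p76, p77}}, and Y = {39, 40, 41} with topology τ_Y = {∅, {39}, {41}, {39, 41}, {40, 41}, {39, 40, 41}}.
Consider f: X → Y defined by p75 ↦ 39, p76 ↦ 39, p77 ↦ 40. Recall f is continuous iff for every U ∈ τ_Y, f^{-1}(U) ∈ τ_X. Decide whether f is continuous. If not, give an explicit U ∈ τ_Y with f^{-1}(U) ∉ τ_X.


f is NOT continuous.

Compute f^{-1}(U) for each U ∈ τ_Y:
  U = ∅: f^{-1}(U) = ∅ ∈ τ_X ✓.
  U = {39}: f^{-1}(U) = {p75, p76} ∉ τ_X ✗.
  U = {41}: f^{-1}(U) = ∅ ∈ τ_X ✓.
  U = {39, 41}: f^{-1}(U) = {p75, p76} ∉ τ_X ✗.
  U = {40, 41}: f^{-1}(U) = {p77} ∈ τ_X ✓.
  U = {39, 40, 41}: f^{-1}(U) = {p75, p76, p77} ∈ τ_X ✓.
Found U = {39} with f^{-1}(U) = {p75, p76} not in τ_X. Therefore f is NOT continuous.


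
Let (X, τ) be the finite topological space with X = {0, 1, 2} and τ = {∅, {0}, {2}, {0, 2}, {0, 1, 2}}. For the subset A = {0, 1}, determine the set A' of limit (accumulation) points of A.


A' = {1}

For each x ∈ X, list the open sets U ∈ τ with x ∈ U, then check whether U ∩ (A ∖ {x}) ≠ ∅ for every such U.
  x = 0: open {0} ∋ x has {0} ∩ (A ∖ {0}) = ∅, so x is NOT a limit point.
  x = 1: opens ∋ x are {0, 1, 2}; each meets A ∖ {1}, so x IS a limit point.
  x = 2: open {2} ∋ x has {2} ∩ (A ∖ {2}) = ∅, so x is NOT a limit point.
Collecting: A' = {1}.


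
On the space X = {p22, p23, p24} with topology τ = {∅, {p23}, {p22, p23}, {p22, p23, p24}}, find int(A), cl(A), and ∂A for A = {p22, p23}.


int(A) = {p22, p23}, cl(A) = {p22, p23, p24}, ∂A = {p24}.

Closed sets in (X, τ) are complements of opens:
  closed(X, τ) = {∅, {p24}, {p22, p24}, {p22, p23, p24}}.
int(A) = ⋃ {U ∈ τ : U ⊆ A}. Opens contained in A: ∅, {p23}, {p22, p23}.
Taking the union of these: int(A) = {p22, p23}.
cl(A) = ⋂ {C closed : A ⊆ C}. Closed sets containing A: {p22, p23, p24}.
Intersecting these: cl(A) = {p22, p23, p24}.
∂A = cl(A) ∖ int(A) = {p22, p23, p24} ∖ {p22, p23} = {p24}.


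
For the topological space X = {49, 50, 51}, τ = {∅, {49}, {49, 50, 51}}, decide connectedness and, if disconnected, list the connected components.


(X, τ) is connected.

Find clopen sets (U ∈ τ with X ∖ U ∈ τ):
  U = ∅, X ∖ U = {49, 50, 51} — both open, so U is clopen.
  U = {49, 50, 51}, X ∖ U = ∅ — both open, so U is clopen.
Only trivial clopens (∅ and X) exist, so (X, τ) is connected.
Compute connected components by grouping points that agree on all clopens:
  component: {49, 50, 51}


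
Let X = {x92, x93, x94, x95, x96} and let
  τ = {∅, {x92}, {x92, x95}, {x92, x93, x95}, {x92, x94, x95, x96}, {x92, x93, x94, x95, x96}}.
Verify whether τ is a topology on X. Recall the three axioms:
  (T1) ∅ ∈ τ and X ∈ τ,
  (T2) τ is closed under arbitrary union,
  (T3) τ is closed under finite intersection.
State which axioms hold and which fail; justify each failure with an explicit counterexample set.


τ IS a topology on X.

Axiom (T1): ∅ ∈ τ? Yes; X ∈ τ? Yes.
Axiom (T2/T3): check pairwise unions and intersections of members of τ.
All pairwise intersections and unions checked — each lies in τ. Therefore τ satisfies (T1), (T2), (T3): it IS a topology on X.


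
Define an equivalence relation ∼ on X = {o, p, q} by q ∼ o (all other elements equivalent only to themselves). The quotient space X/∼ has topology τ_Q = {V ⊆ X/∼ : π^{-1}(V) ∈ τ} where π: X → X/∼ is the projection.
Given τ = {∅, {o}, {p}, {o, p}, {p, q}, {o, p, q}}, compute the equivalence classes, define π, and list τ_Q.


X/∼ = {[o=q], [p]}; |τ_Q| = 3.

Equivalence classes: [o=q], [p].
Quotient map π: X → X/∼ sends o ↦ [o=q], p ↦ [p], q ↦ [o=q].
For each subset V ⊆ X/∼, compute π^{-1}(V) ⊆ X and check whether π^{-1}(V) ∈ τ. V is open in τ_Q iff π^{-1}(V) ∈ τ.
  V = {}: π^{-1}(V) = ∅ ∈ τ ✓.
  V = {[o=q]}: π^{-1}(V) = {o, q} ∉ τ ✗.
  V = {[p]}: π^{-1}(V) = {p} ∈ τ ✓.
  V = {[o=q], [p]}: π^{-1}(V) = {o, p, q} ∈ τ ✓.
Open sets in the quotient: τ_Q = {{}, {[p]}, {[o=q], [p]}} (3 elements).


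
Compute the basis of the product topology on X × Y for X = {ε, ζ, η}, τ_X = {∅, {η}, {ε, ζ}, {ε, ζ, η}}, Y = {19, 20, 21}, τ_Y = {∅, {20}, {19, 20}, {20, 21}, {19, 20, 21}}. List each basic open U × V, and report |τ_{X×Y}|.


Basis B = {∅ × ∅, {η} × {20}, {ε, ζ} × {20}, {η} × {19, 20}, {η} × {20, 21}, {ε, ζ, η} × {20}, {η} × {19, 20, 21}, {ε, ζ} × {19, 20}, {ε, ζ} × {20, 21}, {ε, ζ} × {19, 20, 21}, {ε, ζ, η} × {19, 20}, {ε, ζ, η} × {20, 21}, {ε, ζ, η} × {19, 20, 21}}; |τ_{X×Y}| = 25.

Enumerate products U × V with U ∈ τ_X, V ∈ τ_Y (deduplicated):
  ∅ × ∅ = {} (∅)
  {η} × {20} = {(η,20)}
  {ε, ζ} × {20} = {(ε,20), (ζ,20)}
  {η} × {19, 20} = {(η,19), (η,20)}
  {η} × {20, 21} = {(η,20), (η,21)}
  {ε, ζ, η} × {20} = {(ε,20), (ζ,20), (η,20)}
  {η} × {19, 20, 21} = {(η,19), (η,20), (η,21)}
  {ε, ζ} × {19, 20} = {(ε,19), (ε,20), (ζ,19), (ζ,20)}
  {ε, ζ} × {20, 21} = {(ε,20), (ε,21), (ζ,20), (ζ,21)}
  {ε, ζ} × {19, 20, 21} = {(ε,19), (ε,20), (ε,21), (ζ,19), (ζ,20), (ζ,21)}
  {ε, ζ, η} × {19, 20} = {(ε,19), (ε,20), (ζ,19), (ζ,20), (η,19), (η,20)}
  {ε, ζ, η} × {20, 21} = {(ε,20), (ε,21), (ζ,20), (ζ,21), (η,20), (η,21)}
  {ε, ζ, η} × {19, 20, 21} = {(ε,19), (ε,20), (ε,21), (ζ,19), (ζ,20), (ζ,21), (η,19), (η,20), (η,21)}
These 13 distinct sets form the basis B.
Close under arbitrary unions to get τ_{X×Y}; counting gives |τ_{X×Y}| = 25.


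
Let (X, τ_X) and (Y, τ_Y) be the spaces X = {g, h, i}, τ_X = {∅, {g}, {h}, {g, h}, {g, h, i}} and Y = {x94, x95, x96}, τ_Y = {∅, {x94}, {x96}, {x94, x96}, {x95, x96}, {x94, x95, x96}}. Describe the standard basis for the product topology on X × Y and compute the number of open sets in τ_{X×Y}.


Basis B = {∅ × ∅, {g} × {x94}, {g} × {x96}, {h} × {x94}, {h} × {x96}, {g} × {x94, x96}, {g, h} × {x94}, {g} × {x95, x96}, {g, h} × {x96}, {h} × {x94, x96}, {h} × {x95, x96}, {g} × {x94, x95, x96}, {g, h, i} × {x94}, {g, h, i} × {x96}, {h} × {x94, x95, x96}, {g, h} × {x94, x96}, {g, h} × {x95, x96}, {g, h} × {x94, x95, x96}, {g, h, i} × {x94, x96}, {g, h, i} × {x95, x96}, {g, h, i} × {x94, x95, x96}}; |τ_{X×Y}| = 70.

Enumerate products U × V with U ∈ τ_X, V ∈ τ_Y (deduplicated):
  ∅ × ∅ = {} (∅)
  {g} × {x94} = {(g,x94)}
  {g} × {x96} = {(g,x96)}
  {h} × {x94} = {(h,x94)}
  {h} × {x96} = {(h,x96)}
  {g} × {x94, x96} = {(g,x94), (g,x96)}
  {g, h} × {x94} = {(g,x94), (h,x94)}
  {g} × {x95, x96} = {(g,x95), (g,x96)}
  {g, h} × {x96} = {(g,x96), (h,x96)}
  {h} × {x94, x96} = {(h,x94), (h,x96)}
  {h} × {x95, x96} = {(h,x95), (h,x96)}
  {g} × {x94, x95, x96} = {(g,x94), (g,x95), (g,x96)}
  {g, h, i} × {x94} = {(g,x94), (h,x94), (i,x94)}
  {g, h, i} × {x96} = {(g,x96), (h,x96), (i,x96)}
  {h} × {x94, x95, x96} = {(h,x94), (h,x95), (h,x96)}
  {g, h} × {x94, x96} = {(g,x94), (g,x96), (h,x94), (h,x96)}
  {g, h} × {x95, x96} = {(g,x95), (g,x96), (h,x95), (h,x96)}
  {g, h} × {x94, x95, x96} = {(g,x94), (g,x95), (g,x96), (h,x94), (h,x95), (h,x96)}
  {g, h, i} × {x94, x96} = {(g,x94), (g,x96), (h,x94), (h,x96), (i,x94), (i,x96)}
  {g, h, i} × {x95, x96} = {(g,x95), (g,x96), (h,x95), (h,x96), (i,x95), (i,x96)}
  {g, h, i} × {x94, x95, x96} = {(g,x94), (g,x95), (g,x96), (h,x94), (h,x95), (h,x96), (i,x94), (i,x95), (i,x96)}
These 21 distinct sets form the basis B.
Close under arbitrary unions to get τ_{X×Y}; counting gives |τ_{X×Y}| = 70.


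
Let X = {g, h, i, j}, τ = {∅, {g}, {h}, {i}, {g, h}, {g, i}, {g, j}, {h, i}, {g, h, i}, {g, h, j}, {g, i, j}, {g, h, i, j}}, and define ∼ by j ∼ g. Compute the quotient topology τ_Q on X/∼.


X/∼ = {[g=j], [h], [i]}; |τ_Q| = 8.

Equivalence classes: [g=j], [h], [i].
Quotient map π: X → X/∼ sends g ↦ [g=j], h ↦ [h], i ↦ [i], j ↦ [g=j].
For each subset V ⊆ X/∼, compute π^{-1}(V) ⊆ X and check whether π^{-1}(V) ∈ τ. V is open in τ_Q iff π^{-1}(V) ∈ τ.
  V = {}: π^{-1}(V) = ∅ ∈ τ ✓.
  V = {[g=j]}: π^{-1}(V) = {g, j} ∈ τ ✓.
  V = {[h]}: π^{-1}(V) = {h} ∈ τ ✓.
  V = {[g=j], [h]}: π^{-1}(V) = {g, h, j} ∈ τ ✓.
  V = {[i]}: π^{-1}(V) = {i} ∈ τ ✓.
  V = {[g=j], [i]}: π^{-1}(V) = {g, i, j} ∈ τ ✓.
  V = {[h], [i]}: π^{-1}(V) = {h, i} ∈ τ ✓.
  V = {[g=j], [h], [i]}: π^{-1}(V) = {g, h, i, j} ∈ τ ✓.
Open sets in the quotient: τ_Q = {{}, {[g=j]}, {[h]}, {[g=j], [h]}, {[i]}, {[g=j], [i]}, {[h], [i]}, {[g=j], [h], [i]}} (8 elements).
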